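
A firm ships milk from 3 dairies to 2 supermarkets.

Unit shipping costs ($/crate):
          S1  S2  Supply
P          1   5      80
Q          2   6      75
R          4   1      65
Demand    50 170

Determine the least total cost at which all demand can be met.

Optimal allocation:
  P→S1: 50 × $1 = $50
  P→S2: 30 × $5 = $150
  Q→S2: 75 × $6 = $450
  R→S2: 65 × $1 = $65
Total = 50 + 150 + 450 + 65 = $715.
(Supply check: P ships 80; Q ships 75; R ships 65.)

715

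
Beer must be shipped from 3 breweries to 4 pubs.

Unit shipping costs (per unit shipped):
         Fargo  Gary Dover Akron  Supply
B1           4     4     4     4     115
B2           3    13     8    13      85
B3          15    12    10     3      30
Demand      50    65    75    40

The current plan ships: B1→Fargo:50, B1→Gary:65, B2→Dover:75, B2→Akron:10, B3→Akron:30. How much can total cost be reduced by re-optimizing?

300

Current plan cost = 50·4 + 65·4 + 75·8 + 10·13 + 30·3 = 1280.
Optimal plan:
  B1→Gary: 65 kegs
  B1→Dover: 40 kegs
  B1→Akron: 10 kegs
  B2→Fargo: 50 kegs
  B2→Dover: 35 kegs
  B3→Akron: 30 kegs
Optimal cost = 980.
Saving = 1280 − 980 = 300.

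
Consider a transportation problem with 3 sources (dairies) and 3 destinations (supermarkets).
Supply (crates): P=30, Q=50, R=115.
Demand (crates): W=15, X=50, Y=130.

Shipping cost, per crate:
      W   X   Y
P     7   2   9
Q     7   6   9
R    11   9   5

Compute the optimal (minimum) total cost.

995

Optimal allocation:
  P→X: 30 × 2 = 60
  Q→W: 15 × 7 = 105
  Q→X: 20 × 6 = 120
  Q→Y: 15 × 9 = 135
  R→Y: 115 × 5 = 575
Total = 60 + 105 + 120 + 135 + 575 = 995.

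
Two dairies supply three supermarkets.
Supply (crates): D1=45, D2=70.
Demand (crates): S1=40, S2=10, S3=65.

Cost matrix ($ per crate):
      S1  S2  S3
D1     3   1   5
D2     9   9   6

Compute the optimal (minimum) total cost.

An optimal shipping plan:
  D1–S1: 35 crates
  D1–S2: 10 crates
  D2–S1: 5 crates
  D2–S3: 65 crates
Total cost = $550.
(Supply check: D1 ships 45; D2 ships 70.)

550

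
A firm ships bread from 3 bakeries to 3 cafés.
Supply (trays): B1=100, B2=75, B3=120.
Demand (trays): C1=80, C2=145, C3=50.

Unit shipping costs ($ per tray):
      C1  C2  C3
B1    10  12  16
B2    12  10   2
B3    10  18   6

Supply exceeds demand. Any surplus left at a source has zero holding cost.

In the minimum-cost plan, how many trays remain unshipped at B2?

0

An optimal plan:
  B1–C2: 100 × $12 = $1200
  B2–C2: 45 × $10 = $450
  B2–C3: 30 × $2 = $60
  B3–C1: 80 × $10 = $800
  B3–C3: 20 × $6 = $120
Total cost = $2630.
B2 ships 75 of its 75, leaving 0.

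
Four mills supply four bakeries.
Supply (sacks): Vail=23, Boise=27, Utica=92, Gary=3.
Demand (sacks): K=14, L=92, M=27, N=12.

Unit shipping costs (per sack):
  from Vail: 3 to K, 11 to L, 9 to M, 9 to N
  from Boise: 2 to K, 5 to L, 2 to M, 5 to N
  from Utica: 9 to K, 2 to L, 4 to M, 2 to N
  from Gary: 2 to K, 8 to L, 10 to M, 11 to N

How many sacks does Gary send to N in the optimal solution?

0

Optimal shipments:
  Vail–K: 11 × 3 = 33
  Vail–N: 12 × 9 = 108
  Boise–M: 27 × 2 = 54
  Utica–L: 92 × 2 = 184
  Gary–K: 3 × 2 = 6
Total cost = 385.
The route Gary→N is not used.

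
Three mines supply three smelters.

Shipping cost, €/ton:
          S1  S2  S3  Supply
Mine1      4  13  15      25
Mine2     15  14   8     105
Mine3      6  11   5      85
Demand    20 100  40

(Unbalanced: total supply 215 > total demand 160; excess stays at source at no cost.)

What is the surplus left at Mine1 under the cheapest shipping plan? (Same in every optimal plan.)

Minimum-cost shipments:
  Mine1->S1: 20 × €4 = €80
  Mine1->S2: 5 × €13 = €65
  Mine2->S2: 50 × €14 = €700
  Mine3->S2: 45 × €11 = €495
  Mine3->S3: 40 × €5 = €200
Total cost = €1540.
Mine1 ships 25 of its 25, leaving 0.

0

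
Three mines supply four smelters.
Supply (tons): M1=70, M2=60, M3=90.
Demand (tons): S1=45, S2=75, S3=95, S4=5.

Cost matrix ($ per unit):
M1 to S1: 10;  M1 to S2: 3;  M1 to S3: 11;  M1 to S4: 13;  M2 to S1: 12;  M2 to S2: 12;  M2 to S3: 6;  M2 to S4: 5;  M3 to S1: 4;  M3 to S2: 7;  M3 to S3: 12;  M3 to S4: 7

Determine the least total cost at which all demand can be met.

1240

Optimal allocation:
  M1->S2: 70 tons
  M2->S3: 60 tons
  M3->S1: 45 tons
  M3->S2: 5 tons
  M3->S3: 35 tons
  M3->S4: 5 tons
Total cost = $1240.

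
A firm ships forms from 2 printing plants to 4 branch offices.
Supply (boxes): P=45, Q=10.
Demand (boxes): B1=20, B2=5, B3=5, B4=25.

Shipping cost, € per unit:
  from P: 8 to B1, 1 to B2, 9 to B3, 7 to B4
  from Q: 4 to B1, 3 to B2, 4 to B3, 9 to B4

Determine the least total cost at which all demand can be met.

340

A cheapest plan:
  P->B1: 15 × €8 = €120
  P->B2: 5 × €1 = €5
  P->B4: 25 × €7 = €175
  Q->B1: 5 × €4 = €20
  Q->B3: 5 × €4 = €20
Total = 120 + 5 + 175 + 20 + 20 = €340.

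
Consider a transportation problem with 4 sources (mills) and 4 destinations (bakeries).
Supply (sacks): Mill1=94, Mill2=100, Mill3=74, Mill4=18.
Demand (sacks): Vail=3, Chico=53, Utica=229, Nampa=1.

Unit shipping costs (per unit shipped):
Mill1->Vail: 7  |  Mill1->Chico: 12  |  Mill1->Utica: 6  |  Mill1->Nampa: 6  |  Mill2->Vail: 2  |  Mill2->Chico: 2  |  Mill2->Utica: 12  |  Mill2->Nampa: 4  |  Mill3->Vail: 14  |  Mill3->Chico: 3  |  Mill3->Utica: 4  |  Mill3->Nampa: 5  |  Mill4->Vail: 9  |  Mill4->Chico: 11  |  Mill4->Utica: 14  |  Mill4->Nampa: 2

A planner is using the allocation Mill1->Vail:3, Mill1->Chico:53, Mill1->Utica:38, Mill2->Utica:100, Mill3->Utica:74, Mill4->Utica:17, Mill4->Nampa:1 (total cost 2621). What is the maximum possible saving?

Current plan cost = 3·7 + 53·12 + 38·6 + 100·12 + 74·4 + 17·14 + 1·2 = 2621.
Optimal plan:
  Mill1→Utica: 94 × 6 = 564
  Mill2→Vail: 3 × 2 = 6
  Mill2→Chico: 53 × 2 = 106
  Mill2→Utica: 44 × 12 = 528
  Mill3→Utica: 74 × 4 = 296
  Mill4→Utica: 17 × 14 = 238
  Mill4→Nampa: 1 × 2 = 2
Optimal cost = 1740.
Saving = 2621 − 1740 = 881.

881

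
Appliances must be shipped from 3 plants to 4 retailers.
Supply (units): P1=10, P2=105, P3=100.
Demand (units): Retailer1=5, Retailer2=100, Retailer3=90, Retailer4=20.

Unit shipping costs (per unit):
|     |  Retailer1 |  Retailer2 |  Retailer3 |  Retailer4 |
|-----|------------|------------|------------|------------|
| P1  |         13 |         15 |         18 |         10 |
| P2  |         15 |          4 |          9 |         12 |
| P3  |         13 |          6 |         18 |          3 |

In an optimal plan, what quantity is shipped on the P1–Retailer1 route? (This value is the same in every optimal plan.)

Solving gives:
  P1–Retailer1: 5 units
  P1–Retailer4: 5 units
  P2–Retailer2: 15 units
  P2–Retailer3: 90 units
  P3–Retailer2: 85 units
  P3–Retailer4: 15 units
Total cost = 1540.
So P1→Retailer1 carries 5 units.

5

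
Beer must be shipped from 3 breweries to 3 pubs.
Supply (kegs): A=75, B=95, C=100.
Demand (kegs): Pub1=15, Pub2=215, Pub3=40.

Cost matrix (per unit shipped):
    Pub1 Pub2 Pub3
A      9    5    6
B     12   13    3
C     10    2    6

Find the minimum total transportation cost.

1395

Optimal allocation:
  A–Pub2: 75 × 5 = 375
  B–Pub1: 15 × 12 = 180
  B–Pub2: 40 × 13 = 520
  B–Pub3: 40 × 3 = 120
  C–Pub2: 100 × 2 = 200
Total = 375 + 180 + 520 + 120 + 200 = 1395.
(Supply check: A ships 75; B ships 95; C ships 100.)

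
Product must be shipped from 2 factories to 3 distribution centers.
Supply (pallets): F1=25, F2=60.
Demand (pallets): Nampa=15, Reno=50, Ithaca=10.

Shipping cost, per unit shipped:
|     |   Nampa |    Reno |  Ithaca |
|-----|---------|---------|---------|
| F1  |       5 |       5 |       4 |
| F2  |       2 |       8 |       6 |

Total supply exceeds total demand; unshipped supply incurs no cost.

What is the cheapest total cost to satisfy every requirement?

415

Optimal allocation:
  F1–Reno: 25 × 5 = 125
  F2–Nampa: 15 × 2 = 30
  F2–Reno: 25 × 8 = 200
  F2–Ithaca: 10 × 6 = 60
Total = 125 + 30 + 200 + 60 = 415.
(Supply check: F1 ships 25; F2 ships 50.)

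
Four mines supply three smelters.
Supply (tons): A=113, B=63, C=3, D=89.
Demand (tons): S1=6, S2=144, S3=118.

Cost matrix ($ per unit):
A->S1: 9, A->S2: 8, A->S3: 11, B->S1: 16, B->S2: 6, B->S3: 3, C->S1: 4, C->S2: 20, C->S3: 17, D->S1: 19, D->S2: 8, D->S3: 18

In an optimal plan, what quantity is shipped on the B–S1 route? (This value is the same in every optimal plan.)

Solving gives:
  A–S1: 3 × $9 = $27
  A–S2: 55 × $8 = $440
  A–S3: 55 × $11 = $605
  B–S3: 63 × $3 = $189
  C–S1: 3 × $4 = $12
  D–S2: 89 × $8 = $712
Total cost = $1985.
The route B→S1 is not used.

0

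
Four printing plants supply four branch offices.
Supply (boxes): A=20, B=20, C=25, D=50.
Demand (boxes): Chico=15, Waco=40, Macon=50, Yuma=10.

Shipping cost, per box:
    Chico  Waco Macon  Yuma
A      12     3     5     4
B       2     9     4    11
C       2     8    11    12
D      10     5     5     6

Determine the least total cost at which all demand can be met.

510

One minimum-cost allocation:
  A->Waco: 20 × 3 = 60
  B->Macon: 20 × 4 = 80
  C->Chico: 15 × 2 = 30
  C->Waco: 10 × 8 = 80
  D->Waco: 10 × 5 = 50
  D->Macon: 30 × 5 = 150
  D->Yuma: 10 × 6 = 60
Total = 60 + 80 + 30 + 80 + 50 + 150 + 60 = 510.
(Supply check: A ships 20; B ships 20; C ships 25; D ships 50.)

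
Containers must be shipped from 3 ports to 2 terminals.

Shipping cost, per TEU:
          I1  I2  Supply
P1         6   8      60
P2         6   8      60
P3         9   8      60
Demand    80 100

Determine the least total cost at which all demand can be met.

1280

Optimal allocation:
  P1→I1: 60 TEU
  P2→I1: 20 TEU
  P2→I2: 40 TEU
  P3→I2: 60 TEU
Total cost = 1280.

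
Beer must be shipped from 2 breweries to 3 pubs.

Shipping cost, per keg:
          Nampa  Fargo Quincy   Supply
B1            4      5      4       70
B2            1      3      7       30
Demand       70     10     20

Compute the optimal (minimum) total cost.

One minimum-cost allocation:
  B1 to Nampa: 40 × 4 = 160
  B1 to Fargo: 10 × 5 = 50
  B1 to Quincy: 20 × 4 = 80
  B2 to Nampa: 30 × 1 = 30
Total = 160 + 50 + 80 + 30 = 320.

320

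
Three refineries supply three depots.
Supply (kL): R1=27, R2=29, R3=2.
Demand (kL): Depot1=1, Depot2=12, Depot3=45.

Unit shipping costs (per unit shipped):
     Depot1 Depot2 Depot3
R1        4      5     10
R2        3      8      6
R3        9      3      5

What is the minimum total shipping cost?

388

Optimal allocation:
  R1→Depot1: 1 kL
  R1→Depot2: 12 kL
  R1→Depot3: 14 kL
  R2→Depot3: 29 kL
  R3→Depot3: 2 kL
Total cost = 388.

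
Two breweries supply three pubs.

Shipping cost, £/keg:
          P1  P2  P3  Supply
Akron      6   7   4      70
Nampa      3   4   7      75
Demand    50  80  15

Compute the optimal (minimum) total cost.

695

An optimal shipping plan:
  Akron to P1: 50 × £6 = £300
  Akron to P2: 5 × £7 = £35
  Akron to P3: 15 × £4 = £60
  Nampa to P2: 75 × £4 = £300
Total = 300 + 35 + 60 + 300 = £695.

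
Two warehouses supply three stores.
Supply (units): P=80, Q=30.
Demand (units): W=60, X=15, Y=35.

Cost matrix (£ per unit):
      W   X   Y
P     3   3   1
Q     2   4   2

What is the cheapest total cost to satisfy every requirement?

230

A cheapest plan:
  P to W: 30 × £3 = £90
  P to X: 15 × £3 = £45
  P to Y: 35 × £1 = £35
  Q to W: 30 × £2 = £60
Total = 90 + 45 + 35 + 60 = £230.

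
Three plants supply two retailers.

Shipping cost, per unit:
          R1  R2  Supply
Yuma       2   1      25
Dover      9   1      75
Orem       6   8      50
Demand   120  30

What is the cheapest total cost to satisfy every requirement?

785

A cheapest plan:
  Yuma–R1: 25 × 2 = 50
  Dover–R1: 45 × 9 = 405
  Dover–R2: 30 × 1 = 30
  Orem–R1: 50 × 6 = 300
Total = 50 + 405 + 30 + 300 = 785.
(Supply check: Yuma ships 25; Dover ships 75; Orem ships 50.)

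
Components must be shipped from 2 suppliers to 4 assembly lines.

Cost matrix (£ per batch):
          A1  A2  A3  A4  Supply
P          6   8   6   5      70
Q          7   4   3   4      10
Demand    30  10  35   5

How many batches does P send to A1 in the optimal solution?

The minimum-cost plan:
  P->A1: 30 × £6 = £180
  P->A3: 35 × £6 = £210
  P->A4: 5 × £5 = £25
  Q->A2: 10 × £4 = £40
Total cost = £455.
So P→A1 carries 30 batches.

30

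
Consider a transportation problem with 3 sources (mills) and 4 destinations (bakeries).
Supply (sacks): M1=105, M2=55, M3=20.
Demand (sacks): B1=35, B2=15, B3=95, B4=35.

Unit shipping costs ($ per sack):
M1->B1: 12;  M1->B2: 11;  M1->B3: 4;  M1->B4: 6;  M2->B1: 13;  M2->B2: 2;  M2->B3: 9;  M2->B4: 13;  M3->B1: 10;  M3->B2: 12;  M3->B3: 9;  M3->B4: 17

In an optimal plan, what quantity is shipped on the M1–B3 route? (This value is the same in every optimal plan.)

Optimal shipments:
  M1–B3: 70 × $4 = $280
  M1–B4: 35 × $6 = $210
  M2–B1: 15 × $13 = $195
  M2–B2: 15 × $2 = $30
  M2–B3: 25 × $9 = $225
  M3–B1: 20 × $10 = $200
Total cost = $1140.
So M1→B3 carries 70 sacks.

70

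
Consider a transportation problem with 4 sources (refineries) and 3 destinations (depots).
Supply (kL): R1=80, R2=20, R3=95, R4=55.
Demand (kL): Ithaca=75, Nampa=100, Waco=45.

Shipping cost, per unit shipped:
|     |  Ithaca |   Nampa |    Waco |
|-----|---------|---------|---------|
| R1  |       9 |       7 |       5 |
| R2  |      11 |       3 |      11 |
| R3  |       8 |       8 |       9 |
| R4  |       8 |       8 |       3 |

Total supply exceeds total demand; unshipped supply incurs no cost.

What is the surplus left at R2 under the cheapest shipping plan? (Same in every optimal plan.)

0

Minimum-cost shipments:
  R1–Nampa: 80 × 7 = 560
  R2–Nampa: 20 × 3 = 60
  R3–Ithaca: 75 × 8 = 600
  R4–Waco: 45 × 3 = 135
Total cost = 1355.
R2 ships 20 of its 20, leaving 0.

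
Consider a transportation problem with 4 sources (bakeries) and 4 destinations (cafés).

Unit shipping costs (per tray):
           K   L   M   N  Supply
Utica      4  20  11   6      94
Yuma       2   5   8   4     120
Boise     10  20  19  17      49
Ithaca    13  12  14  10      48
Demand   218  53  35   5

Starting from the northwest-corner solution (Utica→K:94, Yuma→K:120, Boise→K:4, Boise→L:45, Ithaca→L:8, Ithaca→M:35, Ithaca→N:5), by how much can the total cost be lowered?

Current plan cost = 94·4 + 120·2 + 4·10 + 45·20 + 8·12 + 35·14 + 5·10 = 2192.
Optimal plan:
  Utica→K: 94 × 4 = 376
  Yuma→K: 75 × 2 = 150
  Yuma→L: 45 × 5 = 225
  Boise→K: 49 × 10 = 490
  Ithaca→L: 8 × 12 = 96
  Ithaca→M: 35 × 14 = 490
  Ithaca→N: 5 × 10 = 50
Optimal cost = 1877.
Saving = 2192 − 1877 = 315.

315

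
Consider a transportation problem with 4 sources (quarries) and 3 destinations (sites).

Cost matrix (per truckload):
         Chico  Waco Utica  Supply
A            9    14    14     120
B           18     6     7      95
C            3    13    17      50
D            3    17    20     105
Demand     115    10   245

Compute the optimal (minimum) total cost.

A cheapest plan:
  A->Utica: 120 × 14 = 1680
  B->Utica: 95 × 7 = 665
  C->Chico: 10 × 3 = 30
  C->Waco: 10 × 13 = 130
  C->Utica: 30 × 17 = 510
  D->Chico: 105 × 3 = 315
Total = 1680 + 665 + 30 + 130 + 510 + 315 = 3330.

3330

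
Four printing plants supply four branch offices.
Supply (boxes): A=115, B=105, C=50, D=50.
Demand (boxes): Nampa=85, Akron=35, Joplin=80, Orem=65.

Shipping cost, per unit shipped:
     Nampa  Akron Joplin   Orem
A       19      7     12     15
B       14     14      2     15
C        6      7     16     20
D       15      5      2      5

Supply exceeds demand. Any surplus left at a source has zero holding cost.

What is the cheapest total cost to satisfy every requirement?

A cheapest plan:
  A→Nampa: 10 × 19 = 190
  A→Akron: 35 × 7 = 245
  A→Orem: 15 × 15 = 225
  B→Nampa: 25 × 14 = 350
  B→Joplin: 80 × 2 = 160
  C→Nampa: 50 × 6 = 300
  D→Orem: 50 × 5 = 250
Total = 190 + 245 + 225 + 350 + 160 + 300 + 250 = 1720.

1720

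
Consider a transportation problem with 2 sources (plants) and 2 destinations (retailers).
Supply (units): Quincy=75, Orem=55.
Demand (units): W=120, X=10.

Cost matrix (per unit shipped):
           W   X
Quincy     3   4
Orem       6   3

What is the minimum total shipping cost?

525

An optimal shipping plan:
  Quincy to W: 75 × 3 = 225
  Orem to W: 45 × 6 = 270
  Orem to X: 10 × 3 = 30
Total = 225 + 270 + 30 = 525.
(Supply check: Quincy ships 75; Orem ships 55.)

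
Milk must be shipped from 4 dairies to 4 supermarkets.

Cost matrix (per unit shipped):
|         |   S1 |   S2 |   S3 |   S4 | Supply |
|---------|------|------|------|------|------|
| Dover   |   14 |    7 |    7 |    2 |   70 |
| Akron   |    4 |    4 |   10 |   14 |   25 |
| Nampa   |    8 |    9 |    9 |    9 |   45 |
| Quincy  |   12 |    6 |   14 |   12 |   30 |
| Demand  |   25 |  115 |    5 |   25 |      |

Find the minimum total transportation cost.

1025

An optimal shipping plan:
  Dover to S2: 45 × 7 = 315
  Dover to S4: 25 × 2 = 50
  Akron to S2: 25 × 4 = 100
  Nampa to S1: 25 × 8 = 200
  Nampa to S2: 15 × 9 = 135
  Nampa to S3: 5 × 9 = 45
  Quincy to S2: 30 × 6 = 180
Total = 315 + 50 + 100 + 200 + 135 + 45 + 180 = 1025.
(Supply check: Dover ships 70; Akron ships 25; Nampa ships 45; Quincy ships 30.)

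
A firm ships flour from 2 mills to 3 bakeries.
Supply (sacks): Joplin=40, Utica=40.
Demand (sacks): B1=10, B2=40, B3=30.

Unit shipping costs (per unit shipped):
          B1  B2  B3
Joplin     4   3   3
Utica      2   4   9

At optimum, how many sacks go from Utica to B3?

0

Solving gives:
  Joplin–B2: 10 sacks
  Joplin–B3: 30 sacks
  Utica–B1: 10 sacks
  Utica–B2: 30 sacks
Total cost = 260.
The route Utica→B3 is not used.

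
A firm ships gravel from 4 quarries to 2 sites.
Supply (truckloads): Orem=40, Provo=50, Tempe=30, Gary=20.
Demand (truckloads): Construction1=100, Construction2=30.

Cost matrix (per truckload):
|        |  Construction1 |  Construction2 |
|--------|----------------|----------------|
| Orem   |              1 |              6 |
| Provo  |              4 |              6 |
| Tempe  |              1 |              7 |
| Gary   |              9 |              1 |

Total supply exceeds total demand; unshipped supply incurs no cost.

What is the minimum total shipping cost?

One minimum-cost allocation:
  Orem->Construction1: 40 × 1 = 40
  Provo->Construction1: 30 × 4 = 120
  Provo->Construction2: 10 × 6 = 60
  Tempe->Construction1: 30 × 1 = 30
  Gary->Construction2: 20 × 1 = 20
Total = 40 + 120 + 60 + 30 + 20 = 270.

270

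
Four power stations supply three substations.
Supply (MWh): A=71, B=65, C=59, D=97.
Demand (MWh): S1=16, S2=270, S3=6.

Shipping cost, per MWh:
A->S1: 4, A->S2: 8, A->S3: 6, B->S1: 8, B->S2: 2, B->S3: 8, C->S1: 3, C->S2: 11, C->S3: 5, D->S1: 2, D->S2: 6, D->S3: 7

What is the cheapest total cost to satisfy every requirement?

1765

One minimum-cost allocation:
  A to S2: 71 × 8 = 568
  B to S2: 65 × 2 = 130
  C to S1: 16 × 3 = 48
  C to S2: 37 × 11 = 407
  C to S3: 6 × 5 = 30
  D to S2: 97 × 6 = 582
Total = 568 + 130 + 48 + 407 + 30 + 582 = 1765.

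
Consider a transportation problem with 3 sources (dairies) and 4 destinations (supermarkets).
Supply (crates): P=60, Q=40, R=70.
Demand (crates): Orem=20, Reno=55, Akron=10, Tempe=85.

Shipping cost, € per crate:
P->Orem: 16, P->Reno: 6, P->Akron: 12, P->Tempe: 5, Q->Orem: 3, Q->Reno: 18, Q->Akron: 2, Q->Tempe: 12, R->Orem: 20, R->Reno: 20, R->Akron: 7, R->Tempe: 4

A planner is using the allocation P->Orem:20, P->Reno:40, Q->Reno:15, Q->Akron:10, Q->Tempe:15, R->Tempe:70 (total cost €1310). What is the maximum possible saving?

Current plan cost = 20·16 + 40·6 + 15·18 + 10·2 + 15·12 + 70·4 = €1310.
Optimal plan:
  P–Reno: 55 × €6 = €330
  P–Tempe: 5 × €5 = €25
  Q–Orem: 20 × €3 = €60
  Q–Akron: 10 × €2 = €20
  Q–Tempe: 10 × €12 = €120
  R–Tempe: 70 × €4 = €280
Optimal cost = €835.
Saving = 1310 − 835 = €475.

475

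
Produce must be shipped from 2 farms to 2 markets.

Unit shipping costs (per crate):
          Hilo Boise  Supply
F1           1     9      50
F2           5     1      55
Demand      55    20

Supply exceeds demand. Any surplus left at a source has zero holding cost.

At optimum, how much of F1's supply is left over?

An optimal plan:
  F1→Hilo: 50 × 1 = 50
  F2→Hilo: 5 × 5 = 25
  F2→Boise: 20 × 1 = 20
Total cost = 95.
F1 ships 50 of its 50, leaving 0.

0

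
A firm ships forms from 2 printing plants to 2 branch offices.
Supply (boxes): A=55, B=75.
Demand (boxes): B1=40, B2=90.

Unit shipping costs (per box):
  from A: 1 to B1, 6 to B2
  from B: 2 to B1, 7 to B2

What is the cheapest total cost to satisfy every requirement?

Optimal allocation:
  A–B2: 55 boxes
  B–B1: 40 boxes
  B–B2: 35 boxes
Total cost = 655.

655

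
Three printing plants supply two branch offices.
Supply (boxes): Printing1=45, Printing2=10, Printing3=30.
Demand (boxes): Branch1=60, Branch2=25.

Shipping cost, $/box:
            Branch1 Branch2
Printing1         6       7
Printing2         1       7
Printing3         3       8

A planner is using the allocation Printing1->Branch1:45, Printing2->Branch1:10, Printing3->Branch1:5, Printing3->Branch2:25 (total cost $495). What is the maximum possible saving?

Current plan cost = 45·6 + 10·1 + 5·3 + 25·8 = $495.
Optimal plan:
  Printing1–Branch1: 20 boxes
  Printing1–Branch2: 25 boxes
  Printing2–Branch1: 10 boxes
  Printing3–Branch1: 30 boxes
Optimal cost = $395.
Saving = 495 − 395 = $100.

100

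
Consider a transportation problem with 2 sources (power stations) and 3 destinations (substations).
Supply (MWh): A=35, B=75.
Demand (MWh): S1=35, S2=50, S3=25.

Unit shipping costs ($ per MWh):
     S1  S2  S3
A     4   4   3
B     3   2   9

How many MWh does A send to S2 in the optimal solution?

The minimum-cost plan:
  A->S1: 10 × $4 = $40
  A->S3: 25 × $3 = $75
  B->S1: 25 × $3 = $75
  B->S2: 50 × $2 = $100
Total cost = $290.
The route A→S2 is not used.

0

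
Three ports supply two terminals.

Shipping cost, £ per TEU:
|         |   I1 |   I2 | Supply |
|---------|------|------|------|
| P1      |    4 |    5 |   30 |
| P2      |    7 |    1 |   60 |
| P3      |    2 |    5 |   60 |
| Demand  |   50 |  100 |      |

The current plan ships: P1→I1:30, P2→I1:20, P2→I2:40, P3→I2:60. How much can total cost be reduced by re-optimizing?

Current plan cost = 30·4 + 20·7 + 40·1 + 60·5 = £600.
Optimal plan:
  P1–I2: 30 × £5 = £150
  P2–I2: 60 × £1 = £60
  P3–I1: 50 × £2 = £100
  P3–I2: 10 × £5 = £50
Optimal cost = £360.
Saving = 600 − 360 = £240.

240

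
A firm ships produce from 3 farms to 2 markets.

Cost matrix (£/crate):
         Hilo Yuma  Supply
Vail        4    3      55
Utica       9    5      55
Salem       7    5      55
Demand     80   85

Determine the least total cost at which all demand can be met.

820

One minimum-cost allocation:
  Vail to Hilo: 55 crates
  Utica to Yuma: 55 crates
  Salem to Hilo: 25 crates
  Salem to Yuma: 30 crates
Total cost = £820.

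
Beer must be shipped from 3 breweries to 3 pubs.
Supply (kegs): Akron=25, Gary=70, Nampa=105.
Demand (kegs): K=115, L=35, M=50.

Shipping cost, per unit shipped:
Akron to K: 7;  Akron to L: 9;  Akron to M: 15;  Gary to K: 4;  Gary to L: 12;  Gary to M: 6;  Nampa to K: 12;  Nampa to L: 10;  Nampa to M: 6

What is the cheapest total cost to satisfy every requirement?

Optimal allocation:
  Akron to K: 25 × 7 = 175
  Gary to K: 70 × 4 = 280
  Nampa to K: 20 × 12 = 240
  Nampa to L: 35 × 10 = 350
  Nampa to M: 50 × 6 = 300
Total = 175 + 280 + 240 + 350 + 300 = 1345.

1345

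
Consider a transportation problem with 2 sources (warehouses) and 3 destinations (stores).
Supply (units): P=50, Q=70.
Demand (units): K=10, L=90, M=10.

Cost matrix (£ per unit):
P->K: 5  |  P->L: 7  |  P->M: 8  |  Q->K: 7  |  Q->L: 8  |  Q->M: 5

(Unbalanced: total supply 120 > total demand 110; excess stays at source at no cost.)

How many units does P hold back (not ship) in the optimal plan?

Minimum-cost shipments:
  P→K: 10 × £5 = £50
  P→L: 40 × £7 = £280
  Q→L: 50 × £8 = £400
  Q→M: 10 × £5 = £50
Total cost = £780.
P ships 50 of its 50, leaving 0.

0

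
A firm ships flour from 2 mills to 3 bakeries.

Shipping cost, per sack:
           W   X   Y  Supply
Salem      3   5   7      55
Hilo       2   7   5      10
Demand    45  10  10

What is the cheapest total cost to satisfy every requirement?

235

An optimal shipping plan:
  Salem–W: 45 sacks
  Salem–X: 10 sacks
  Hilo–Y: 10 sacks
Total cost = 235.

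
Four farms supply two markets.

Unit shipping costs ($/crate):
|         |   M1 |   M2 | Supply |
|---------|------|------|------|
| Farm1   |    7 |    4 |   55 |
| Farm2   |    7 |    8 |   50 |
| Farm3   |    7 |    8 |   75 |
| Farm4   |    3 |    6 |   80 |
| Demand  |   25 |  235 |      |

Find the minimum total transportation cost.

A cheapest plan:
  Farm1–M2: 55 × $4 = $220
  Farm2–M2: 50 × $8 = $400
  Farm3–M2: 75 × $8 = $600
  Farm4–M1: 25 × $3 = $75
  Farm4–M2: 55 × $6 = $330
Total = 220 + 400 + 600 + 75 + 330 = $1625.

1625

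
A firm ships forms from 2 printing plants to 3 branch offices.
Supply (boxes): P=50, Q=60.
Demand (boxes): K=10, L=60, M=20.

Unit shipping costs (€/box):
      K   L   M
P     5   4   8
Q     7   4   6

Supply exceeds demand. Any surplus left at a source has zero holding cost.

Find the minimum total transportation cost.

One minimum-cost allocation:
  P->K: 10 boxes
  P->L: 20 boxes
  Q->L: 40 boxes
  Q->M: 20 boxes
Total cost = €410.

410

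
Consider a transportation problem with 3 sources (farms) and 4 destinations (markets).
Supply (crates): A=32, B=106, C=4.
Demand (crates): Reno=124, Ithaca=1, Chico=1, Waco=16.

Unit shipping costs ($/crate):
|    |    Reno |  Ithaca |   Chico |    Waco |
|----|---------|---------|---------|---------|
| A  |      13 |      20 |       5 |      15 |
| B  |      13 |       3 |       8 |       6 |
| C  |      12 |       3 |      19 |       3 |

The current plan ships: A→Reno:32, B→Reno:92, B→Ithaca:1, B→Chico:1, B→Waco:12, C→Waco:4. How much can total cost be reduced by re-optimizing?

3

Current plan cost = 32·13 + 92·13 + 1·3 + 1·8 + 12·6 + 4·3 = $1707.
Optimal plan:
  A->Reno: 31 × $13 = $403
  A->Chico: 1 × $5 = $5
  B->Reno: 93 × $13 = $1209
  B->Ithaca: 1 × $3 = $3
  B->Waco: 12 × $6 = $72
  C->Waco: 4 × $3 = $12
Optimal cost = $1704.
Saving = 1707 − 1704 = $3.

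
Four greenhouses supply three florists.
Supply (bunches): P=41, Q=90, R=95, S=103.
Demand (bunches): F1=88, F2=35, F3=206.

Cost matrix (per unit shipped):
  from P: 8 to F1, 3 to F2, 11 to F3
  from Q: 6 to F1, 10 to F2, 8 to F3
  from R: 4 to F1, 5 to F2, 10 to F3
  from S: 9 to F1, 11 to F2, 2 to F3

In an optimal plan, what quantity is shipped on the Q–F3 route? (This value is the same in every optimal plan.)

90

The minimum-cost plan:
  P to F2: 35 × 3 = 105
  P to F3: 6 × 11 = 66
  Q to F3: 90 × 8 = 720
  R to F1: 88 × 4 = 352
  R to F3: 7 × 10 = 70
  S to F3: 103 × 2 = 206
Total cost = 1519.
So Q→F3 carries 90 bunches.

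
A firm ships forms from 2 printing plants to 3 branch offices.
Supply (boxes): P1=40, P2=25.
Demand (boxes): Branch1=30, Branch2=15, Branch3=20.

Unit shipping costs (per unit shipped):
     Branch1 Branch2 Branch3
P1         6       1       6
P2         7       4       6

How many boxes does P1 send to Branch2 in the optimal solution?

Solving gives:
  P1–Branch1: 25 × 6 = 150
  P1–Branch2: 15 × 1 = 15
  P2–Branch1: 5 × 7 = 35
  P2–Branch3: 20 × 6 = 120
Total cost = 320.
So P1→Branch2 carries 15 boxes.

15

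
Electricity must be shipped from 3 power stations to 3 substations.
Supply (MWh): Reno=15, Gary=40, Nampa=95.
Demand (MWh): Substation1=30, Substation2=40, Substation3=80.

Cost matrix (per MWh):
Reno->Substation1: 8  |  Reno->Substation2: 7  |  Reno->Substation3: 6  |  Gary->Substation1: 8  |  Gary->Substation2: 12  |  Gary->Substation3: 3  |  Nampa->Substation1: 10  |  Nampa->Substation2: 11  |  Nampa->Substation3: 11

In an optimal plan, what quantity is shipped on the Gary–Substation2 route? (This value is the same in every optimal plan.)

0

Optimal shipments:
  Reno to Substation3: 15 × 6 = 90
  Gary to Substation3: 40 × 3 = 120
  Nampa to Substation1: 30 × 10 = 300
  Nampa to Substation2: 40 × 11 = 440
  Nampa to Substation3: 25 × 11 = 275
Total cost = 1225.
The route Gary→Substation2 is not used.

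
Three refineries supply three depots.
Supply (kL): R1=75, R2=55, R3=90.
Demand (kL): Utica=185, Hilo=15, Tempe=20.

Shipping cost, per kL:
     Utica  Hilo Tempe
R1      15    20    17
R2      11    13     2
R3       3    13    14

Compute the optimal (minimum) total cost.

1850

Optimal allocation:
  R1->Utica: 75 × 15 = 1125
  R2->Utica: 20 × 11 = 220
  R2->Hilo: 15 × 13 = 195
  R2->Tempe: 20 × 2 = 40
  R3->Utica: 90 × 3 = 270
Total = 1125 + 220 + 195 + 40 + 270 = 1850.
(Supply check: R1 ships 75; R2 ships 55; R3 ships 90.)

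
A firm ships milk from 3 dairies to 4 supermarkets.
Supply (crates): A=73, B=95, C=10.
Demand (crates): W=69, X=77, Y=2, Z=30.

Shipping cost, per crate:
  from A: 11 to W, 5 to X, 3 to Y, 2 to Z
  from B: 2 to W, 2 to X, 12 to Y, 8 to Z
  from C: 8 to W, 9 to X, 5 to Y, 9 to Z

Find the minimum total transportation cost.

539

A cheapest plan:
  A→X: 43 × 5 = 215
  A→Z: 30 × 2 = 60
  B→W: 61 × 2 = 122
  B→X: 34 × 2 = 68
  C→W: 8 × 8 = 64
  C→Y: 2 × 5 = 10
Total = 215 + 60 + 122 + 68 + 64 + 10 = 539.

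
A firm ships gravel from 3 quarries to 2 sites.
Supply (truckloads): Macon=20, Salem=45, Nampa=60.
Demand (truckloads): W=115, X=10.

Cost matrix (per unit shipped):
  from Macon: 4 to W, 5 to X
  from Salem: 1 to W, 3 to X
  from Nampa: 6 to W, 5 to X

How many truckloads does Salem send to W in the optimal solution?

45

Optimal shipments:
  Macon->W: 20 × 4 = 80
  Salem->W: 45 × 1 = 45
  Nampa->W: 50 × 6 = 300
  Nampa->X: 10 × 5 = 50
Total cost = 475.
So Salem→W carries 45 truckloads.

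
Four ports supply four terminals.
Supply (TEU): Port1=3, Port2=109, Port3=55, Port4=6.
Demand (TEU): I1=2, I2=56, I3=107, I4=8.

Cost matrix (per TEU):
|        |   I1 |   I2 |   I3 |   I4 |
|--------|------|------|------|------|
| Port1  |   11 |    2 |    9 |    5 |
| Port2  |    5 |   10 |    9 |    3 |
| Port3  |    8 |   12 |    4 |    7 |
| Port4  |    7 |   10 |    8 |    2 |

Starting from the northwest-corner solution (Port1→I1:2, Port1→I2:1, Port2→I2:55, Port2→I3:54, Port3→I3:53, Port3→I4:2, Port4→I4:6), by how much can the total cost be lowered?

Current plan cost = 2·11 + 1·2 + 55·10 + 54·9 + 53·4 + 2·7 + 6·2 = 1298.
Optimal plan:
  Port1–I2: 3 × 2 = 6
  Port2–I1: 2 × 5 = 10
  Port2–I2: 53 × 10 = 530
  Port2–I3: 46 × 9 = 414
  Port2–I4: 8 × 3 = 24
  Port3–I3: 55 × 4 = 220
  Port4–I3: 6 × 8 = 48
Optimal cost = 1252.
Saving = 1298 − 1252 = 46.

46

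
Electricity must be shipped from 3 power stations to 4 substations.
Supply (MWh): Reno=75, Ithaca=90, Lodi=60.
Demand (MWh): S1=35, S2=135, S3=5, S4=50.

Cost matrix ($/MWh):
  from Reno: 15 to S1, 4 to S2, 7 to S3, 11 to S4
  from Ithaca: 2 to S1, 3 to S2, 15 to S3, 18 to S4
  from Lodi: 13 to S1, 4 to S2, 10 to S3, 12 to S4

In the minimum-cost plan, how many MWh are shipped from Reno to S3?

Optimal shipments:
  Reno to S2: 20 MWh
  Reno to S3: 5 MWh
  Reno to S4: 50 MWh
  Ithaca to S1: 35 MWh
  Ithaca to S2: 55 MWh
  Lodi to S2: 60 MWh
Total cost = $1140.
So Reno→S3 carries 5 MWh.

5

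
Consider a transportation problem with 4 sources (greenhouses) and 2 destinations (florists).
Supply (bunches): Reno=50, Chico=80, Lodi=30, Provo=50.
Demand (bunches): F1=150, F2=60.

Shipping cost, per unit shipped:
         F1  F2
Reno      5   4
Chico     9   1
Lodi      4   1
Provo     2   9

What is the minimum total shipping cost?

710

An optimal shipping plan:
  Reno→F1: 50 × 5 = 250
  Chico→F1: 20 × 9 = 180
  Chico→F2: 60 × 1 = 60
  Lodi→F1: 30 × 4 = 120
  Provo→F1: 50 × 2 = 100
Total = 250 + 180 + 60 + 120 + 100 = 710.
(Supply check: Reno ships 50; Chico ships 80; Lodi ships 30; Provo ships 50.)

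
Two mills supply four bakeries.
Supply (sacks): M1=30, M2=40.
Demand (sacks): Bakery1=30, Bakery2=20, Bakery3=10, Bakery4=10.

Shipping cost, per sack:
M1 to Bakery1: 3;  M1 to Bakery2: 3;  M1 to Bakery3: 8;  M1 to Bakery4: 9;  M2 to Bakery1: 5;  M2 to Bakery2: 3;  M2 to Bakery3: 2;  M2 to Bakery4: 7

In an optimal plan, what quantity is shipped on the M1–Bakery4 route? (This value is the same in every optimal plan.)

Optimal shipments:
  M1 to Bakery1: 30 × 3 = 90
  M2 to Bakery2: 20 × 3 = 60
  M2 to Bakery3: 10 × 2 = 20
  M2 to Bakery4: 10 × 7 = 70
Total cost = 240.
The route M1→Bakery4 is not used.

0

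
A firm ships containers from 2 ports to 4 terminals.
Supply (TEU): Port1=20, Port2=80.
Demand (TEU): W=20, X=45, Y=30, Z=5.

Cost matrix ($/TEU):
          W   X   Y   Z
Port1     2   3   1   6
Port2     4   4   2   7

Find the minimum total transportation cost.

315

A cheapest plan:
  Port1->W: 20 × $2 = $40
  Port2->X: 45 × $4 = $180
  Port2->Y: 30 × $2 = $60
  Port2->Z: 5 × $7 = $35
Total = 40 + 180 + 60 + 35 = $315.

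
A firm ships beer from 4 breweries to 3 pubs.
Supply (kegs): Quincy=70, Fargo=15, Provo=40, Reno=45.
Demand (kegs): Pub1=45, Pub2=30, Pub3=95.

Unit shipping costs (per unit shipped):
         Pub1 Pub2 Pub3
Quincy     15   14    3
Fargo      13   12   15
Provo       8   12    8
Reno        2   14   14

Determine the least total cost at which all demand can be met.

860

Optimal allocation:
  Quincy to Pub3: 70 × 3 = 210
  Fargo to Pub2: 15 × 12 = 180
  Provo to Pub2: 15 × 12 = 180
  Provo to Pub3: 25 × 8 = 200
  Reno to Pub1: 45 × 2 = 90
Total = 210 + 180 + 180 + 200 + 90 = 860.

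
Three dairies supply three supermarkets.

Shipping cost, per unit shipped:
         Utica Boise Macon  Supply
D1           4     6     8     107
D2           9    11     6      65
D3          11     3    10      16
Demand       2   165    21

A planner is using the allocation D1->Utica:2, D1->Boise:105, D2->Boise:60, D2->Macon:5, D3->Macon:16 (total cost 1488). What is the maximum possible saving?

192

Current plan cost = 2·4 + 105·6 + 60·11 + 5·6 + 16·10 = 1488.
Optimal plan:
  D1 to Boise: 107 × 6 = 642
  D2 to Utica: 2 × 9 = 18
  D2 to Boise: 42 × 11 = 462
  D2 to Macon: 21 × 6 = 126
  D3 to Boise: 16 × 3 = 48
Optimal cost = 1296.
Saving = 1488 − 1296 = 192.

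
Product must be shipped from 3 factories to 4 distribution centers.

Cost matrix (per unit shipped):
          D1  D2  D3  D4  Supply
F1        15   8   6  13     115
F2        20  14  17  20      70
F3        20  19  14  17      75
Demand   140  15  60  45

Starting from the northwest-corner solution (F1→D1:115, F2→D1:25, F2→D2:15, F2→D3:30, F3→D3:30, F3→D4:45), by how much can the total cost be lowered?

Current plan cost = 115·15 + 25·20 + 15·14 + 30·17 + 30·14 + 45·17 = 4130.
Optimal plan:
  F1→D1: 40 × 15 = 600
  F1→D2: 15 × 8 = 120
  F1→D3: 60 × 6 = 360
  F2→D1: 70 × 20 = 1400
  F3→D1: 30 × 20 = 600
  F3→D4: 45 × 17 = 765
Optimal cost = 3845.
Saving = 4130 − 3845 = 285.

285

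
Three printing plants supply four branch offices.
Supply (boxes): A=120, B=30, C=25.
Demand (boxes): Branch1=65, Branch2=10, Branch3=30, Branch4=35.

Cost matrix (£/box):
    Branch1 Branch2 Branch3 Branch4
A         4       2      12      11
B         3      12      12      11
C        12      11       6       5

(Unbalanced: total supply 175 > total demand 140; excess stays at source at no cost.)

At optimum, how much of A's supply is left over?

Minimum-cost shipments:
  A→Branch1: 35 boxes
  A→Branch2: 10 boxes
  A→Branch3: 30 boxes
  A→Branch4: 10 boxes
  B→Branch1: 30 boxes
  C→Branch4: 25 boxes
Total cost = £845.
A ships 85 of its 120, leaving 35.

35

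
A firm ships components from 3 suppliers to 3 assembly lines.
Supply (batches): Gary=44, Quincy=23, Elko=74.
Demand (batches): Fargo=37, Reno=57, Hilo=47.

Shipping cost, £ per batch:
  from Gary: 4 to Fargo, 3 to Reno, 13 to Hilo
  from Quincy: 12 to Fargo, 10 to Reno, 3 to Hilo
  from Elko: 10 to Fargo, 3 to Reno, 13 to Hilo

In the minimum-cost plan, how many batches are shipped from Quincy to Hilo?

Optimal shipments:
  Gary->Fargo: 37 × £4 = £148
  Gary->Hilo: 7 × £13 = £91
  Quincy->Hilo: 23 × £3 = £69
  Elko->Reno: 57 × £3 = £171
  Elko->Hilo: 17 × £13 = £221
Total cost = £700.
So Quincy→Hilo carries 23 batches.

23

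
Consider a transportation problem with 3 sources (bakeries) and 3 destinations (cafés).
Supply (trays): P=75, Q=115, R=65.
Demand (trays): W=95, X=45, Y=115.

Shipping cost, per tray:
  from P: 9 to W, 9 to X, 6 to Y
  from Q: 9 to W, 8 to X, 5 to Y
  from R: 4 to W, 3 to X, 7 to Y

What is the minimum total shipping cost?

1465

A cheapest plan:
  P->W: 75 trays
  Q->Y: 115 trays
  R->W: 20 trays
  R->X: 45 trays
Total cost = 1465.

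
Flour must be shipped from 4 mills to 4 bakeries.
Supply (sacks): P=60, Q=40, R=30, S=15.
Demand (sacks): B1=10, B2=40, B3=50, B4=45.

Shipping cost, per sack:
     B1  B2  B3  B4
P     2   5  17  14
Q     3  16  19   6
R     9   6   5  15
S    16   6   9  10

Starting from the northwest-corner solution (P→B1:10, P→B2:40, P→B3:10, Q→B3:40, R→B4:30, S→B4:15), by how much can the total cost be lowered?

850

Current plan cost = 10·2 + 40·5 + 10·17 + 40·19 + 30·15 + 15·10 = 1750.
Optimal plan:
  P–B1: 10 × 2 = 20
  P–B2: 40 × 5 = 200
  P–B3: 5 × 17 = 85
  P–B4: 5 × 14 = 70
  Q–B4: 40 × 6 = 240
  R–B3: 30 × 5 = 150
  S–B3: 15 × 9 = 135
Optimal cost = 900.
Saving = 1750 − 900 = 850.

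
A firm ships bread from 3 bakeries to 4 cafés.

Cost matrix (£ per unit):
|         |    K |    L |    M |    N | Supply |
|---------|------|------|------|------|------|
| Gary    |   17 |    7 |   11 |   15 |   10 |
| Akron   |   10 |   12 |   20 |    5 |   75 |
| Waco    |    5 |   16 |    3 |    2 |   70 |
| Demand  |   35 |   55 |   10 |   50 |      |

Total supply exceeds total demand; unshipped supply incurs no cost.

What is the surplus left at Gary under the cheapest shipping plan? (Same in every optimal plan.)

An optimal plan:
  Gary->L: 10 trays
  Akron->L: 45 trays
  Akron->N: 25 trays
  Waco->K: 35 trays
  Waco->M: 10 trays
  Waco->N: 25 trays
Total cost = £990.
Gary ships 10 of its 10, leaving 0.

0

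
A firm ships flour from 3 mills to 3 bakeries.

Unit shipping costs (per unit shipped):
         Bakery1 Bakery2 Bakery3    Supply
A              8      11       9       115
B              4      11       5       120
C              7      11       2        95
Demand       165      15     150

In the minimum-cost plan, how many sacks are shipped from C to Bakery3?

The minimum-cost plan:
  A to Bakery1: 45 × 8 = 360
  A to Bakery2: 15 × 11 = 165
  A to Bakery3: 55 × 9 = 495
  B to Bakery1: 120 × 4 = 480
  C to Bakery3: 95 × 2 = 190
Total cost = 1690.
So C→Bakery3 carries 95 sacks.

95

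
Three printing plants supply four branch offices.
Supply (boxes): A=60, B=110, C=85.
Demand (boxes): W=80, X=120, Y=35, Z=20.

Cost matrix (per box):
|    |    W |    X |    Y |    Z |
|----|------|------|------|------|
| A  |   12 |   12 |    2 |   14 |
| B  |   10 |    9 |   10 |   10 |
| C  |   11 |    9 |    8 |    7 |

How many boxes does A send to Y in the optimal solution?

35

The minimum-cost plan:
  A–W: 25 boxes
  A–Y: 35 boxes
  B–W: 55 boxes
  B–X: 55 boxes
  C–X: 65 boxes
  C–Z: 20 boxes
Total cost = 2140.
So A→Y carries 35 boxes.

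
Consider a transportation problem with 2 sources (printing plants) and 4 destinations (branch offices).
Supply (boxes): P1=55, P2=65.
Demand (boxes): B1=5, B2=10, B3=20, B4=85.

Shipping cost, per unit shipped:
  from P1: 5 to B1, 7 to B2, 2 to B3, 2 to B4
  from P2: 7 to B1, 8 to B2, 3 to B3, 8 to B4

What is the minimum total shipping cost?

Optimal allocation:
  P1–B4: 55 boxes
  P2–B1: 5 boxes
  P2–B2: 10 boxes
  P2–B3: 20 boxes
  P2–B4: 30 boxes
Total cost = 525.
(Supply check: P1 ships 55; P2 ships 65.)

525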